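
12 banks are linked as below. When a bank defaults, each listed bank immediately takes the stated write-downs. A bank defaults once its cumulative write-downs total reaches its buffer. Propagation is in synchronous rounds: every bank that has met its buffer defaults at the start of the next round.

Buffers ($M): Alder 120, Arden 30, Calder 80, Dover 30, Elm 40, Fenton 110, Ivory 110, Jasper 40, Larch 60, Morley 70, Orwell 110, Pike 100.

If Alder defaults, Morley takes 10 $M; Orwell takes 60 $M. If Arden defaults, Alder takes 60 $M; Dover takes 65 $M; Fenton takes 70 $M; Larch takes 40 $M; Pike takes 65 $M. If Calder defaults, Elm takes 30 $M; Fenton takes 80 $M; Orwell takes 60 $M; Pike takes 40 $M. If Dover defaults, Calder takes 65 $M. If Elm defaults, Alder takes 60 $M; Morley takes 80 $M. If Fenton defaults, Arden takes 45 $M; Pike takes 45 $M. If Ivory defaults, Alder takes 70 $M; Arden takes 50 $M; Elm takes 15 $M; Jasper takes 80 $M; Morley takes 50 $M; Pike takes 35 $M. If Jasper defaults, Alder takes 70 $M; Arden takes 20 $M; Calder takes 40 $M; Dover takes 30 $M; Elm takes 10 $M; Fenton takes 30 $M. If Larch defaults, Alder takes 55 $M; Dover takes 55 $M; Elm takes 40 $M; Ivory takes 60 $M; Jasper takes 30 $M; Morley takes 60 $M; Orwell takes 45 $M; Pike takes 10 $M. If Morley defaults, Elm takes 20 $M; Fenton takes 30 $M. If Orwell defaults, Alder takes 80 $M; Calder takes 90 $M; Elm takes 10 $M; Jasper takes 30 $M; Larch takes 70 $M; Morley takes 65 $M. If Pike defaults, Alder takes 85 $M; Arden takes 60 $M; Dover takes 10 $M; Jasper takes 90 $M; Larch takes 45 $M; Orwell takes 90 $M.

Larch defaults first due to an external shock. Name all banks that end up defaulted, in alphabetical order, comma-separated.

Round 1 — Larch defaults (initial).
  Alder: +55 → 55 < 120
  Dover: +55 → 55 ≥ 30
  Elm: +40 → 40 ≥ 40
  Ivory: +60 → 60 < 110
  Jasper: +30 → 30 < 40
  Morley: +60 → 60 < 70
  Orwell: +45 → 45 < 110
  Pike: +10 → 10 < 100
Round 2 — Dover, Elm default.
  Alder: +60 → 115 < 120
  Calder: +65 → 65 < 80
  Morley: +80 → 140 ≥ 70
Round 3 — Morley defaults.
  Fenton: +30 → 30 < 110
No further defaults.

Dover, Elm, Larch, Morley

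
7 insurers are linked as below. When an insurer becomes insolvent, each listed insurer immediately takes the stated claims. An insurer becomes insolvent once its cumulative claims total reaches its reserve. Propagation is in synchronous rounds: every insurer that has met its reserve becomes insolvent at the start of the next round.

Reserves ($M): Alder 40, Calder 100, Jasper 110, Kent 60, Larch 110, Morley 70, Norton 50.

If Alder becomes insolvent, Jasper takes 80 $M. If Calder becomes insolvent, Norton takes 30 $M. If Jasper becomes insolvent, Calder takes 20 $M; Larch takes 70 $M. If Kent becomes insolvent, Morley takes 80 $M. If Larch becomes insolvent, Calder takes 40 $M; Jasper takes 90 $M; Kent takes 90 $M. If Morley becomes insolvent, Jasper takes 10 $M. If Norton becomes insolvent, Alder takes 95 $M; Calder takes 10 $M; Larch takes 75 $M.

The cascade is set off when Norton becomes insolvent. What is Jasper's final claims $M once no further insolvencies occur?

80

Round 1 — Norton becomes insolvent (initial).
  Alder: +95 → 95 ≥ 40
  Calder: +10 → 10 < 100
  Larch: +75 → 75 < 110
Round 2 — Alder becomes insolvent.
  Jasper: +80 → 80 < 110
No further insolvencies.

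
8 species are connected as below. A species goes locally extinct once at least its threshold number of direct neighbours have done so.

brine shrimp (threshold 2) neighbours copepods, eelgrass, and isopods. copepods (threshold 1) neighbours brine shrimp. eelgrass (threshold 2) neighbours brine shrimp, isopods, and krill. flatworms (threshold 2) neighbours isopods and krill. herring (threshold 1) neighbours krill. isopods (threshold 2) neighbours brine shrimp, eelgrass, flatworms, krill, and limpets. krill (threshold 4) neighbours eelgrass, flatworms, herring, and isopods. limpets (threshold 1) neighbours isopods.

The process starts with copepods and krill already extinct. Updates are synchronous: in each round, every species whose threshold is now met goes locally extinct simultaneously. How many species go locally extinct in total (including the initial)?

Round 1 — copepods, krill go locally extinct (initial).
Round 2 — checking thresholds:
  brine shrimp: 1 of 3 neighbours < 2, below threshold.
  eelgrass: 1 of 3 neighbours < 2, below threshold.
  flatworms: 1 of 2 neighbours < 2, below threshold.
  herring: 1 of 1 neighbours ≥ 1, goes locally extinct.
  isopods: 1 of 5 neighbours < 2, below threshold.
Round 3 — no new extinctions; cascade stops.

3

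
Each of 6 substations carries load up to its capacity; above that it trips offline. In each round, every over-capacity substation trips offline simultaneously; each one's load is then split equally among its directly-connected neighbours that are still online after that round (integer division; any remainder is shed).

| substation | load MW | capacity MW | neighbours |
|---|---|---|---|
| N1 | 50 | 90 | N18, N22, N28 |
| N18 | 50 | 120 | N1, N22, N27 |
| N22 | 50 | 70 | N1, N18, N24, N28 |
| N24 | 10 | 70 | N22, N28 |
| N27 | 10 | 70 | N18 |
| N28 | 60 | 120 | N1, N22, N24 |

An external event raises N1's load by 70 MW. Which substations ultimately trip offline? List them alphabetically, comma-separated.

Round 1 — N1 at 120 > 90. N1 trips offline.
  N1 sheds 120 MW to N18, N22, N28: 40 each.
    N18: 50+40 = 90 ≤ 120
    N22: 50+40 = 90 > 70
    N28: 60+40 = 100 ≤ 120
Round 2 — N22 trips offline.
  N22 sheds 90 MW to N18, N24, N28: 30 each.
    N18: 90+30 = 120 ≤ 120
    N24: 10+30 = 40 ≤ 70
    N28: 100+30 = 130 > 120
Round 3 — N28 trips offline.
  N28 sheds 130 MW to N24: 130 each.
    N24: 40+130 = 170 > 70
Round 4 — N24 trips offline.
  N24 sheds 170 MW: no online neighbours, lost.
No further trips.

N1, N22, N24, N28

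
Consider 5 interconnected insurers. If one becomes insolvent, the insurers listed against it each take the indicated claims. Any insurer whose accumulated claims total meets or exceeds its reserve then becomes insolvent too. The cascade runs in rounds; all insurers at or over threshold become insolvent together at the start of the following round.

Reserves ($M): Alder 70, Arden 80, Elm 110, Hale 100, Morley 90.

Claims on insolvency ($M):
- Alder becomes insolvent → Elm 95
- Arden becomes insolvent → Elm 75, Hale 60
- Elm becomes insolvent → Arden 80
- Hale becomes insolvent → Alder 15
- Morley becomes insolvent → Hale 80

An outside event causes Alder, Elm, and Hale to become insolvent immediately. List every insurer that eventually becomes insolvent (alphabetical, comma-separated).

Round 1 — Alder, Elm, Hale become insolvent (initial).
  Arden: +80 → 80 ≥ 80
Round 2 — Arden becomes insolvent.
No further insolvencies.

Alder, Arden, Elm, Hale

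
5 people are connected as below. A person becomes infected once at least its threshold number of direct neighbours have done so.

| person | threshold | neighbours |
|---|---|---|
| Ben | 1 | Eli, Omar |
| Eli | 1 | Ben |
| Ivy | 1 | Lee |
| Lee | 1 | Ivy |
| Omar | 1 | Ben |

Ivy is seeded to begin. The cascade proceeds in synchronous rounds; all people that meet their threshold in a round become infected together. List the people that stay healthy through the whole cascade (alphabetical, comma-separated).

Ben, Eli, Omar

Round 1 — Ivy becomes infected (initial).
Round 2 — checking thresholds:
  Lee: 1 of 1 neighbours ≥ 1, becomes infected.
Round 3 — no new infections; cascade stops.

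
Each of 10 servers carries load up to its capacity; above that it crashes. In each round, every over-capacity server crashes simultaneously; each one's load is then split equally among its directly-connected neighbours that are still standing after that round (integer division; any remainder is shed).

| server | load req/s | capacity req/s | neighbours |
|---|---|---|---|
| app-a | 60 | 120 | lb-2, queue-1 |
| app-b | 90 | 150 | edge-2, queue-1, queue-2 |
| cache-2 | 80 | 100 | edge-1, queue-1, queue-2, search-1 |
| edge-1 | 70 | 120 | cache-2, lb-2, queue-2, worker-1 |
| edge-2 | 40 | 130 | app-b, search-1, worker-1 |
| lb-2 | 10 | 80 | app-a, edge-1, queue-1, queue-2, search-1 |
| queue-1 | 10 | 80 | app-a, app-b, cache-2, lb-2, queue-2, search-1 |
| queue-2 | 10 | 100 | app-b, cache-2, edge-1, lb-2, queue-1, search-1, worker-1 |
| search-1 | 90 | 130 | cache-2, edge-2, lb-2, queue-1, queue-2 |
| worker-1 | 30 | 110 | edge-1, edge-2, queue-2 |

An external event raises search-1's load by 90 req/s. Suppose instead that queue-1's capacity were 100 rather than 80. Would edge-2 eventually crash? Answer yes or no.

no

With queue-1's capacity at 100:
Round 1 — search-1 at 180 > 130. search-1 crashes.
  search-1 sheds 180 req/s to cache-2, edge-2, lb-2, queue-1, queue-2: 36 each.
    cache-2: 80+36 = 116 > 100
    edge-2: 40+36 = 76 ≤ 130
    lb-2: 10+36 = 46 ≤ 80
    queue-1: 10+36 = 46 ≤ 100
    queue-2: 10+36 = 46 ≤ 100
Round 2 — cache-2 crashes.
  cache-2 sheds 116 req/s to edge-1, queue-1, queue-2: 38 each (2 lost).
    edge-1: 70+38 = 108 ≤ 120
    queue-1: 46+38 = 84 ≤ 100
    queue-2: 46+38 = 84 ≤ 100
No further crashes.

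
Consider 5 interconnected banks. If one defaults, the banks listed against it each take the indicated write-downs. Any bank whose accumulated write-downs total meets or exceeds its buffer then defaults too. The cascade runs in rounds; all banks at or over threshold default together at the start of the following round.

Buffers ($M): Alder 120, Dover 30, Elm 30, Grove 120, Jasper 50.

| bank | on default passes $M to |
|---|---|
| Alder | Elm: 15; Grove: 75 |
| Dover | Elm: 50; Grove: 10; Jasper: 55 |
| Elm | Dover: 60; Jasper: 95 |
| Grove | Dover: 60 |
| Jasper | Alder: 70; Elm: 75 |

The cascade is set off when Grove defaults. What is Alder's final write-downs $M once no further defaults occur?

Round 1 — Grove defaults (initial).
  Dover: +60 → 60 ≥ 30
Round 2 — Dover defaults.
  Elm: +50 → 50 ≥ 30
  Jasper: +55 → 55 ≥ 50
Round 3 — Elm, Jasper default.
  Alder: +70 → 70 < 120
No further defaults.

70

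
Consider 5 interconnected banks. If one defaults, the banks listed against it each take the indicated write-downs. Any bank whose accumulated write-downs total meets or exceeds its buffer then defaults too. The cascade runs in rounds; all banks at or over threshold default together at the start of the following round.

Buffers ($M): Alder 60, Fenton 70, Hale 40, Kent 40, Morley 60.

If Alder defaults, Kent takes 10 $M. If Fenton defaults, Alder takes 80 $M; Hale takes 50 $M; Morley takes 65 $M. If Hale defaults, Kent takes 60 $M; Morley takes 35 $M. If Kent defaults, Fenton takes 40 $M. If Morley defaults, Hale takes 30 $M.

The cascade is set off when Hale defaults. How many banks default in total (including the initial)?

2

Round 1 — Hale defaults (initial).
  Kent: +60 → 60 ≥ 40
  Morley: +35 → 35 < 60
Round 2 — Kent defaults.
  Fenton: +40 → 40 < 70
No further defaults.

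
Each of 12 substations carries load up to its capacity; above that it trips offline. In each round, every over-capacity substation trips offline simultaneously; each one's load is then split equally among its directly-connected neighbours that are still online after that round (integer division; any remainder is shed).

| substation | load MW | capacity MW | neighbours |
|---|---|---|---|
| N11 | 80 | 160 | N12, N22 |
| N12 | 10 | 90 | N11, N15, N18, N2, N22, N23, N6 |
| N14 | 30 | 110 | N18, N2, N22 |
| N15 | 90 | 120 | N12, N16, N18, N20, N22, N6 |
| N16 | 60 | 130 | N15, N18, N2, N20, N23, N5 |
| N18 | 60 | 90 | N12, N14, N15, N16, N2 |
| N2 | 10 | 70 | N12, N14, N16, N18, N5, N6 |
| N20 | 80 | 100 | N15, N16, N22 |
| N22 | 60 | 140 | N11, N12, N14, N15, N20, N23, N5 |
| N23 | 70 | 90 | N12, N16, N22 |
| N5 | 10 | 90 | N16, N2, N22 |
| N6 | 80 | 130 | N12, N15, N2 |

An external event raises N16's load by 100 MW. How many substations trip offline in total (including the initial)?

12

Round 1 — N16 at 160 > 130. N16 trips offline.
  N16 sheds 160 MW to N15, N18, N2, N20, N23, N5: 26 each (4 lost).
    N15: 90+26 = 116 ≤ 120
    N18: 60+26 = 86 ≤ 90
    N2: 10+26 = 36 ≤ 70
    N20: 80+26 = 106 > 100
    N23: 70+26 = 96 > 90
    N5: 10+26 = 36 ≤ 90
Round 2 — N20, N23 trip offline.
  N20 sheds 106 MW to N15, N22: 53 each.
    N15: 116+53 = 169 > 120
    N22: 60+53 = 113 ≤ 140
  N23 sheds 96 MW to N12, N22: 48 each.
    N12: 10+48 = 58 ≤ 90
    N22: 113+48 = 161 > 140
Round 3 — N15, N22 trip offline.
  N15 sheds 169 MW to N12, N18, N6: 56 each (1 lost).
    N12: 58+56 = 114 > 90
    N18: 86+56 = 142 > 90
    N6: 80+56 = 136 > 130
  N22 sheds 161 MW to N11, N12, N14, N5: 40 each (1 lost).
    N11: 80+40 = 120 ≤ 160
    N12: 114+40 = 154 > 90
    N14: 30+40 = 70 ≤ 110
    N5: 36+40 = 76 ≤ 90
Round 4 — N12, N18, N6 trip offline.
  N12 sheds 154 MW to N11, N2: 77 each.
    N11: 120+77 = 197 > 160
    N2: 36+77 = 113 > 70
  N18 sheds 142 MW to N14, N2: 71 each.
    N14: 70+71 = 141 > 110
    N2: 113+71 = 184 > 70
  N6 sheds 136 MW to N2: 136 each.
    N2: 184+136 = 320 > 70
Round 5 — N11, N14, N2 trip offline.
  N11 sheds 197 MW: no online neighbours, lost.
  N14 sheds 141 MW: no online neighbours, lost.
  N2 sheds 320 MW to N5: 320 each.
    N5: 76+320 = 396 > 90
Round 6 — N5 trips offline.
  N5 sheds 396 MW: no online neighbours, lost.
No further trips.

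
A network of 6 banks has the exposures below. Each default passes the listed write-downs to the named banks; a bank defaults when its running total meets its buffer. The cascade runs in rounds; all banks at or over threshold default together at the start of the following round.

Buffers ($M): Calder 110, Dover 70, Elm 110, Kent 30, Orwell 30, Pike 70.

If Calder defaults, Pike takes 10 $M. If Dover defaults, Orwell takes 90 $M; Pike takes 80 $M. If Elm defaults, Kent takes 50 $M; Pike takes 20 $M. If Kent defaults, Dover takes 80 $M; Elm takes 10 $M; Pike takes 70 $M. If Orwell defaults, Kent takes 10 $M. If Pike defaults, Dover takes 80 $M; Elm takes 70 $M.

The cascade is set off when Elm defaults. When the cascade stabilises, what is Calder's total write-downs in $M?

Round 1 — Elm defaults (initial).
  Kent: +50 → 50 ≥ 30
  Pike: +20 → 20 < 70
Round 2 — Kent defaults.
  Dover: +80 → 80 ≥ 70
  Pike: +70 → 90 ≥ 70
Round 3 — Dover, Pike default.
  Orwell: +90 → 90 ≥ 30
Round 4 — Orwell defaults.
No further defaults.

0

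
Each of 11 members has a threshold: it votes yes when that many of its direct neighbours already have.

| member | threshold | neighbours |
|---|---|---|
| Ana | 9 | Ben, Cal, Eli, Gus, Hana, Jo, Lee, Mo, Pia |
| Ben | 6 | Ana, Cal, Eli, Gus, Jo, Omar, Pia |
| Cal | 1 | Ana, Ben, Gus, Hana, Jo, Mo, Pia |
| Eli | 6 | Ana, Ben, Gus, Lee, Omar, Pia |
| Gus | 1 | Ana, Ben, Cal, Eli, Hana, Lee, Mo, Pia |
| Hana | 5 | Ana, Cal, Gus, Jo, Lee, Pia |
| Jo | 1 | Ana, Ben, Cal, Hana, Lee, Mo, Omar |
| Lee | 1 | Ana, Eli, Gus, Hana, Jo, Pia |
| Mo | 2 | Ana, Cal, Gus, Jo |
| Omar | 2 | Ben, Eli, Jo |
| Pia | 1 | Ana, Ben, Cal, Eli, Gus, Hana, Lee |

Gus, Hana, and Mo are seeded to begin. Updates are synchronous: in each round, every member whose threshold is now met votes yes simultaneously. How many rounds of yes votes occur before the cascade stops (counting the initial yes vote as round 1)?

2

Round 1 — Gus, Hana, Mo vote yes (initial).
Round 2 — checking thresholds:
  Ana: 3 of 9 neighbours < 9, holds.
  Ben: 1 of 7 neighbours < 6, holds.
  Cal: 3 of 7 neighbours ≥ 1, votes yes.
  Eli: 1 of 6 neighbours < 6, holds.
  Jo: 2 of 7 neighbours ≥ 1, votes yes.
  Lee: 2 of 6 neighbours ≥ 1, votes yes.
  Pia: 2 of 7 neighbours ≥ 1, votes yes.
Round 3 — no new yes votes; cascade stops.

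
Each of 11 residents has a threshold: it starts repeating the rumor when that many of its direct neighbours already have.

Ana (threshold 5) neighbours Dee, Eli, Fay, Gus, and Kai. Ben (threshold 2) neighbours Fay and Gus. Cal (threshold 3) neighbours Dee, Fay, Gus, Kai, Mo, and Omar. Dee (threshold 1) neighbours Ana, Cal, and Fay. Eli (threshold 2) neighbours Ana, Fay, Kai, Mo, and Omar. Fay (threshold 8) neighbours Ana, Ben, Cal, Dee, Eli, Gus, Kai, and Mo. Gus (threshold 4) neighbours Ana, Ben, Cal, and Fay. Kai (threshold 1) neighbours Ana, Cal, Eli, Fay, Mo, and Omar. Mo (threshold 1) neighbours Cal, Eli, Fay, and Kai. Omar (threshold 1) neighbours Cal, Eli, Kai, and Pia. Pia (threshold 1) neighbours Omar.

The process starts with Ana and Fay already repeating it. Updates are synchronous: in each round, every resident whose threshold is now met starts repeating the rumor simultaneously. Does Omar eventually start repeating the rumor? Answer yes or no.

Round 1 — Ana, Fay start repeating the rumor (initial).
Round 2 — checking thresholds:
  Ben: 1 of 2 neighbours < 2, holds.
  Cal: 1 of 6 neighbours < 3, holds.
  Dee: 2 of 3 neighbours ≥ 1, starts repeating the rumor.
  Eli: 2 of 5 neighbours ≥ 2, starts repeating the rumor.
  Gus: 2 of 4 neighbours < 4, holds.
  Kai: 2 of 6 neighbours ≥ 1, starts repeating the rumor.
  Mo: 1 of 4 neighbours ≥ 1, starts repeating the rumor.
Round 3 — checking thresholds:
  Ben: 1 of 2 neighbours < 2, holds.
  Cal: 4 of 6 neighbours ≥ 3, starts repeating the rumor.
  Gus: 2 of 4 neighbours < 4, holds.
  Omar: 2 of 4 neighbours ≥ 1, starts repeating the rumor.
Round 4 — checking thresholds:
  Ben: 1 of 2 neighbours < 2, holds.
  Gus: 3 of 4 neighbours < 4, holds.
  Pia: 1 of 1 neighbours ≥ 1, starts repeating the rumor.
Round 5 — no new spreads; cascade stops.

yes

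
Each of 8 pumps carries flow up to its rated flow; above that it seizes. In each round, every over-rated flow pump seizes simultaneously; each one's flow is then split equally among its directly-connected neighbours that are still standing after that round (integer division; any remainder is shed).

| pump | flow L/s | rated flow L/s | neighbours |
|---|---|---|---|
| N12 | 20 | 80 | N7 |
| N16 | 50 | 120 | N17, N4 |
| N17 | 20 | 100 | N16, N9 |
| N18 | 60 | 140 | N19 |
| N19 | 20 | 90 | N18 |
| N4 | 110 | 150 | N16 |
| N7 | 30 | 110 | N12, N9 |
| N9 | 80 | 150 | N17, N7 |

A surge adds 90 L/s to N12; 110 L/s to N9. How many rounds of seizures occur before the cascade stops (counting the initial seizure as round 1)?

4

Round 1 — N12 at 110 > 80; N9 at 190 > 150. N12, N9 seize.
  N12 sheds 110 L/s to N7: 110 each.
    N7: 30+110 = 140 > 110
  N9 sheds 190 L/s to N17, N7: 95 each.
    N17: 20+95 = 115 > 100
    N7: 140+95 = 235 > 110
Round 2 — N17, N7 seize.
  N17 sheds 115 L/s to N16: 115 each.
    N16: 50+115 = 165 > 120
  N7 sheds 235 L/s: no online neighbours, lost.
Round 3 — N16 seizes.
  N16 sheds 165 L/s to N4: 165 each.
    N4: 110+165 = 275 > 150
Round 4 — N4 seizes.
  N4 sheds 275 L/s: no online neighbours, lost.
No further seizures.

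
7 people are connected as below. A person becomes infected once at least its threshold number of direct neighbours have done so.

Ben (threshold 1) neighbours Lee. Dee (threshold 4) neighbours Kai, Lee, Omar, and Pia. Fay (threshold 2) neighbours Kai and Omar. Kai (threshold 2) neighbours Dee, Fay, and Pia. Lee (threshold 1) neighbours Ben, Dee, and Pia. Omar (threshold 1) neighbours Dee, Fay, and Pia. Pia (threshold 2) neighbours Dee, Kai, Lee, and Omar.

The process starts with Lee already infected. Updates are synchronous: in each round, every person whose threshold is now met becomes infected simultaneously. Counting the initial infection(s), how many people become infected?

2

Round 1 — Lee becomes infected (initial).
Round 2 — checking thresholds:
  Ben: 1 of 1 neighbours ≥ 1, becomes infected.
  Dee: 1 of 4 neighbours < 4, not yet.
  Pia: 1 of 4 neighbours < 2, not yet.
Round 3 — no new infections; cascade stops.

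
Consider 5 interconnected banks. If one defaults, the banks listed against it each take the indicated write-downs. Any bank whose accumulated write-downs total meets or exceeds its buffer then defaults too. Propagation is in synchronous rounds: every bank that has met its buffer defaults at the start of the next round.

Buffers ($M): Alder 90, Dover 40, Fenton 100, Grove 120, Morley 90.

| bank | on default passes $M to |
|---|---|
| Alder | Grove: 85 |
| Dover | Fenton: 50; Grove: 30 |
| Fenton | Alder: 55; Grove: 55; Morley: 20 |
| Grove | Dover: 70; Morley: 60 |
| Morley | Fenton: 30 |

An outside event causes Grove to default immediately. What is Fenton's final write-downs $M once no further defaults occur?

50

Round 1 — Grove defaults (initial).
  Dover: +70 → 70 ≥ 40
  Morley: +60 → 60 < 90
Round 2 — Dover defaults.
  Fenton: +50 → 50 < 100
No further defaults.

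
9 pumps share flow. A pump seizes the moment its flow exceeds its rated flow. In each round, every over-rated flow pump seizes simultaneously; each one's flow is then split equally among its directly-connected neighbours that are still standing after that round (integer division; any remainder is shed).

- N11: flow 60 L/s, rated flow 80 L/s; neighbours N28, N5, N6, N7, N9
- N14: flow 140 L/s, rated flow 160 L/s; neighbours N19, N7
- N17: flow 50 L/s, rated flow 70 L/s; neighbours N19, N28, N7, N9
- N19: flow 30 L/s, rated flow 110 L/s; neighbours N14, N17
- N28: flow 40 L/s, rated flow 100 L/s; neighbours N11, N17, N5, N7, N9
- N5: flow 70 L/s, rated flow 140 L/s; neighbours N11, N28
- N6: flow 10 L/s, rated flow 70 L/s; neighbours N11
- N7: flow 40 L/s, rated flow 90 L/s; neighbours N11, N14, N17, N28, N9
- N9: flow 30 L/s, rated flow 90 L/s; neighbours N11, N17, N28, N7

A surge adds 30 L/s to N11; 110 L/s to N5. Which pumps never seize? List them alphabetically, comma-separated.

Round 1 — N11 at 90 > 80; N5 at 180 > 140. N11, N5 seize.
  N11 sheds 90 L/s to N28, N6, N7, N9: 22 each (2 lost).
    N28: 40+22 = 62 ≤ 100
    N6: 10+22 = 32 ≤ 70
    N7: 40+22 = 62 ≤ 90
    N9: 30+22 = 52 ≤ 90
  N5 sheds 180 L/s to N28: 180 each.
    N28: 62+180 = 242 > 100
Round 2 — N28 seizes.
  N28 sheds 242 L/s to N17, N7, N9: 80 each (2 lost).
    N17: 50+80 = 130 > 70
    N7: 62+80 = 142 > 90
    N9: 52+80 = 132 > 90
Round 3 — N17, N7, N9 seize.
  N17 sheds 130 L/s to N19: 130 each.
    N19: 30+130 = 160 > 110
  N7 sheds 142 L/s to N14: 142 each.
    N14: 140+142 = 282 > 160
  N9 sheds 132 L/s: no online neighbours, lost.
Round 4 — N14, N19 seize.
  N14 sheds 282 L/s: no online neighbours, lost.
  N19 sheds 160 L/s: no online neighbours, lost.
No further seizures.

N6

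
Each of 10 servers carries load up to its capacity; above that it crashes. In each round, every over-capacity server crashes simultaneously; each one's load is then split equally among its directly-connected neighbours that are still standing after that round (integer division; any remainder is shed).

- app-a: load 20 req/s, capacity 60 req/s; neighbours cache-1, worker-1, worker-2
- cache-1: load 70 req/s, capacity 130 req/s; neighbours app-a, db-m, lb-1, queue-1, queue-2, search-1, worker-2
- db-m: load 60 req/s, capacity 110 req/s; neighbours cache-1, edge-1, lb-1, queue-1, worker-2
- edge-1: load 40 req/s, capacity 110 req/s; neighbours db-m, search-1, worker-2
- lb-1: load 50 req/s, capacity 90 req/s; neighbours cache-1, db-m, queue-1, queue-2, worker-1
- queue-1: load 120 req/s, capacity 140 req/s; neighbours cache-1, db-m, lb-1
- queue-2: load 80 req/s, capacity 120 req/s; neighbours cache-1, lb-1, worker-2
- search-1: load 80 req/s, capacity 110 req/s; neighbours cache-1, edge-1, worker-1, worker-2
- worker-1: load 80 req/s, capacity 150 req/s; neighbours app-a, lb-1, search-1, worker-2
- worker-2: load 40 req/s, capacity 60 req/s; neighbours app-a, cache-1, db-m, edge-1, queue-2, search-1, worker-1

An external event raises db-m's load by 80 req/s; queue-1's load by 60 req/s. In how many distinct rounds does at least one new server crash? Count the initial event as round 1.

4

Round 1 — db-m at 140 > 110; queue-1 at 180 > 140. db-m, queue-1 crash.
  db-m sheds 140 req/s to cache-1, edge-1, lb-1, worker-2: 35 each.
    cache-1: 70+35 = 105 ≤ 130
    edge-1: 40+35 = 75 ≤ 110
    lb-1: 50+35 = 85 ≤ 90
    worker-2: 40+35 = 75 > 60
  queue-1 sheds 180 req/s to cache-1, lb-1: 90 each.
    cache-1: 105+90 = 195 > 130
    lb-1: 85+90 = 175 > 90
Round 2 — cache-1, lb-1, worker-2 crash.
  cache-1 sheds 195 req/s to app-a, queue-2, search-1: 65 each.
    app-a: 20+65 = 85 > 60
    queue-2: 80+65 = 145 > 120
    search-1: 80+65 = 145 > 110
  lb-1 sheds 175 req/s to queue-2, worker-1: 87 each (1 lost).
    queue-2: 145+87 = 232 > 120
    worker-1: 80+87 = 167 > 150
  worker-2 sheds 75 req/s to app-a, edge-1, queue-2, search-1, worker-1: 15 each.
    app-a: 85+15 = 100 > 60
    edge-1: 75+15 = 90 ≤ 110
    queue-2: 232+15 = 247 > 120
    search-1: 145+15 = 160 > 110
    worker-1: 167+15 = 182 > 150
Round 3 — app-a, queue-2, search-1, worker-1 crash.
  app-a sheds 100 req/s: no online neighbours, lost.
  queue-2 sheds 247 req/s: no online neighbours, lost.
  search-1 sheds 160 req/s to edge-1: 160 each.
    edge-1: 90+160 = 250 > 110
  worker-1 sheds 182 req/s: no online neighbours, lost.
Round 4 — edge-1 crashes.
  edge-1 sheds 250 req/s: no online neighbours, lost.
No further crashes.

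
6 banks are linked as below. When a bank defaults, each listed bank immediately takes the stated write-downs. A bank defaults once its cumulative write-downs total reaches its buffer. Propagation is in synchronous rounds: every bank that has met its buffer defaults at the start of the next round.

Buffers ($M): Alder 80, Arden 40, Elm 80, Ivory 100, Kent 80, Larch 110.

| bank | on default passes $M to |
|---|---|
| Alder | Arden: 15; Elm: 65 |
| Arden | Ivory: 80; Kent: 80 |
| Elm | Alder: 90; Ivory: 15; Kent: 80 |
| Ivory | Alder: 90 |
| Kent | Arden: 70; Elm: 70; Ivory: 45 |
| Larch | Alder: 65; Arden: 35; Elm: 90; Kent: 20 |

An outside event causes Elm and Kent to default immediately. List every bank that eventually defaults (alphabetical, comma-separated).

Alder, Arden, Elm, Ivory, Kent

Round 1 — Elm, Kent default (initial).
  Alder: +90 → 90 ≥ 80
  Arden: +70 → 70 ≥ 40
  Ivory: +15+45 → 60 < 100
Round 2 — Alder, Arden default.
  Ivory: +80 → 140 ≥ 100
Round 3 — Ivory defaults.
No further defaults.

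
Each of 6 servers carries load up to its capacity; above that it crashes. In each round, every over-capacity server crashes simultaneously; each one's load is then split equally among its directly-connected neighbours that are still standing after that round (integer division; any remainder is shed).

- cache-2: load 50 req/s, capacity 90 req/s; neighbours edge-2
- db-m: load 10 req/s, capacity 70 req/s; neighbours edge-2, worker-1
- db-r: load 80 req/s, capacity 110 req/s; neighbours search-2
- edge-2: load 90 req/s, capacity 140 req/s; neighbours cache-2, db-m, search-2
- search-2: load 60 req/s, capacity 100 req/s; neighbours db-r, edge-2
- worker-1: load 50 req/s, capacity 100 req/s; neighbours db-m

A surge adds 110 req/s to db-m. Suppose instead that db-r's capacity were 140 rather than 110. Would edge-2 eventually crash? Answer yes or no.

yes

With db-r's capacity at 140:
Round 1 — db-m at 120 > 70. db-m crashes.
  db-m sheds 120 req/s to edge-2, worker-1: 60 each.
    edge-2: 90+60 = 150 > 140
    worker-1: 50+60 = 110 > 100
Round 2 — edge-2, worker-1 crash.
  edge-2 sheds 150 req/s to cache-2, search-2: 75 each.
    cache-2: 50+75 = 125 > 90
    search-2: 60+75 = 135 > 100
  worker-1 sheds 110 req/s: no online neighbours, lost.
Round 3 — cache-2, search-2 crash.
  cache-2 sheds 125 req/s: no online neighbours, lost.
  search-2 sheds 135 req/s to db-r: 135 each.
    db-r: 80+135 = 215 > 140
Round 4 — db-r crashes.
  db-r sheds 215 req/s: no online neighbours, lost.
No further crashes.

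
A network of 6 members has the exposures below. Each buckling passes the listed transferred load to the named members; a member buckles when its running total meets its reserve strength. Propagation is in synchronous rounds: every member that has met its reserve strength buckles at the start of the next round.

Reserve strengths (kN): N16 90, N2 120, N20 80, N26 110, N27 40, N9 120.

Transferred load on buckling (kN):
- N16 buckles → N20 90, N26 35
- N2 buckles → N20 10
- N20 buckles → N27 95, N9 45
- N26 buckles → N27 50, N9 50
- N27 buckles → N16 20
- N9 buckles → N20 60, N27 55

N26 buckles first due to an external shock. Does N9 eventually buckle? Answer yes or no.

Round 1 — N26 buckles (initial).
  N27: +50 → 50 ≥ 40
  N9: +50 → 50 < 120
Round 2 — N27 buckles.
  N16: +20 → 20 < 90
No further bucklings.

no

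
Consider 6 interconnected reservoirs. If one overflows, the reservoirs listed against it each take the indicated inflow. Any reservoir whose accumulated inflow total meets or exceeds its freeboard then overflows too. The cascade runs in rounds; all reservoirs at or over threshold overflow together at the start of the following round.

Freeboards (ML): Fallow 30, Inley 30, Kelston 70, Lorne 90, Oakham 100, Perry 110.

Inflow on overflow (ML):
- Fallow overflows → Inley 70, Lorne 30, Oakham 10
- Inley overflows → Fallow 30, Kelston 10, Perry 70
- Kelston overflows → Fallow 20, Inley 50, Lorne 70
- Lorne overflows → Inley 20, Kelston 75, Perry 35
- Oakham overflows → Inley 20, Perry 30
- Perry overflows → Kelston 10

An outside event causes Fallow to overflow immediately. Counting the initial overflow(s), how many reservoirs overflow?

Round 1 — Fallow overflows (initial).
  Inley: +70 → 70 ≥ 30
  Lorne: +30 → 30 < 90
  Oakham: +10 → 10 < 100
Round 2 — Inley overflows.
  Kelston: +10 → 10 < 70
  Perry: +70 → 70 < 110
No further overflows.

2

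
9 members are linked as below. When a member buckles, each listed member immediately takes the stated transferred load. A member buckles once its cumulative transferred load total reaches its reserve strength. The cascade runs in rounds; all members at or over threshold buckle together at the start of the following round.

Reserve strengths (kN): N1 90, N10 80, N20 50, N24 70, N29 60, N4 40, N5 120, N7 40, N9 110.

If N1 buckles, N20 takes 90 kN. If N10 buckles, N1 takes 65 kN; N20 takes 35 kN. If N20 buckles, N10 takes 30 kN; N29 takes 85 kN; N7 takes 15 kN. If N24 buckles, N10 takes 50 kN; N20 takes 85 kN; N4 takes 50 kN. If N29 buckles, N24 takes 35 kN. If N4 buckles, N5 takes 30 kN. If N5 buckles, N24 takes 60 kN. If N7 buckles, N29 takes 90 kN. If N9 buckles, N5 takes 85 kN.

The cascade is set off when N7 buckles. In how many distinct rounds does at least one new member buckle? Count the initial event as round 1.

2

Round 1 — N7 buckles (initial).
  N29: +90 → 90 ≥ 60
Round 2 — N29 buckles.
  N24: +35 → 35 < 70
No further bucklings.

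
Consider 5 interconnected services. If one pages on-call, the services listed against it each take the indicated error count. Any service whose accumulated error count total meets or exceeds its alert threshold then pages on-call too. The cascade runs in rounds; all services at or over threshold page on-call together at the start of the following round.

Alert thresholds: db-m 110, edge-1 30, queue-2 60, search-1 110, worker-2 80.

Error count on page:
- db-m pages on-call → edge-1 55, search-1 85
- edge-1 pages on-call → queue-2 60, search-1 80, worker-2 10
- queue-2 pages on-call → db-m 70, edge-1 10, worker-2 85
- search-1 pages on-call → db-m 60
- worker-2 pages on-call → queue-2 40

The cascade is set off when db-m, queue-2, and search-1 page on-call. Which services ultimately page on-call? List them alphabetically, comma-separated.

db-m, edge-1, queue-2, search-1, worker-2

Round 1 — db-m, queue-2, search-1 page on-call (initial).
  edge-1: +55+10 → 65 ≥ 30
  worker-2: +85 → 85 ≥ 80
Round 2 — edge-1, worker-2 page on-call.
No further pages.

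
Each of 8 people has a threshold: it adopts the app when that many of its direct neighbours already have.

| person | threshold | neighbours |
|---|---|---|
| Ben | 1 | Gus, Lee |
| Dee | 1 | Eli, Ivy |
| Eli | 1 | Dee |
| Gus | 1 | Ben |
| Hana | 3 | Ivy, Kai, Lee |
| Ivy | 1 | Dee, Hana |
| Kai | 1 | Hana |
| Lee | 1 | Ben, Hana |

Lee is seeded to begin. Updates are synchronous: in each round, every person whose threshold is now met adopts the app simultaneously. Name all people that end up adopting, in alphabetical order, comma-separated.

Round 1 — Lee adopts the app (initial).
Round 2 — checking thresholds:
  Ben: 1 of 2 neighbours ≥ 1, adopts the app.
  Hana: 1 of 3 neighbours < 3, not yet.
Round 3 — checking thresholds:
  Gus: 1 of 1 neighbours ≥ 1, adopts the app.
  Hana: 1 of 3 neighbours < 3, not yet.
Round 4 — no new adoptions; cascade stops.

Ben, Gus, Lee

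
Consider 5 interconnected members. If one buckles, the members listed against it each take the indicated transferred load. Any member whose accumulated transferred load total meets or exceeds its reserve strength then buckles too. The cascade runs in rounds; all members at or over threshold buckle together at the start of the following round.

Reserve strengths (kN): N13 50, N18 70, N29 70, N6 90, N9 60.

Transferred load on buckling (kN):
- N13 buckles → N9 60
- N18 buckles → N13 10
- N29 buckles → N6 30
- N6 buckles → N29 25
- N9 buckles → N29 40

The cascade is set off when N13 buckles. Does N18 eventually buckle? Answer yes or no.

Round 1 — N13 buckles (initial).
  N9: +60 → 60 ≥ 60
Round 2 — N9 buckles.
  N29: +40 → 40 < 70
No further bucklings.

no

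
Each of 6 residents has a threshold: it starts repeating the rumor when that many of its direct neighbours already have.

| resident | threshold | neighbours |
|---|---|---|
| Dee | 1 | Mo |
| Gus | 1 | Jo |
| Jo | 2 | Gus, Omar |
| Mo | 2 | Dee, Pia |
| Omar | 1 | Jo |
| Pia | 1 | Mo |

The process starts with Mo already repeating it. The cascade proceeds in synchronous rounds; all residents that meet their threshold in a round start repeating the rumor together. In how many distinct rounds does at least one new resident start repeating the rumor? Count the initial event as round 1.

2

Round 1 — Mo starts repeating the rumor (initial).
Round 2 — checking thresholds:
  Dee: 1 of 1 neighbours ≥ 1, starts repeating the rumor.
  Pia: 1 of 1 neighbours ≥ 1, starts repeating the rumor.
Round 3 — no new spreads; cascade stops.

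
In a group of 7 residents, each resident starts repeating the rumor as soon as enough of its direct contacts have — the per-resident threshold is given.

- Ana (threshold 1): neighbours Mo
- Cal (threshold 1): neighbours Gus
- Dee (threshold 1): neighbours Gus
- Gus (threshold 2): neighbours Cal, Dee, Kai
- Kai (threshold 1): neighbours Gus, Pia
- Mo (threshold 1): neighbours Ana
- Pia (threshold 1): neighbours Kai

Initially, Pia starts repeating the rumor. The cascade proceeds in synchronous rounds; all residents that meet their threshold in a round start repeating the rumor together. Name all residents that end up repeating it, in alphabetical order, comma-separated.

Kai, Pia

Round 1 — Pia starts repeating the rumor (initial).
Round 2 — checking thresholds:
  Kai: 1 of 2 neighbours ≥ 1, starts repeating the rumor.
Round 3 — no new spreads; cascade stops.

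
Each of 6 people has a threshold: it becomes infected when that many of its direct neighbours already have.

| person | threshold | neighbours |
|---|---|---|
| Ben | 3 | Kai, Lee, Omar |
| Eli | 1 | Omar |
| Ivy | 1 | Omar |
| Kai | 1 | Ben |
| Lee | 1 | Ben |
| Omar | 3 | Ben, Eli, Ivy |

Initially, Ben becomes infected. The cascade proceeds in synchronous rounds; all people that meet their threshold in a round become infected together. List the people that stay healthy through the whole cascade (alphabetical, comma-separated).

Eli, Ivy, Omar

Round 1 — Ben becomes infected (initial).
Round 2 — checking thresholds:
  Kai: 1 of 1 neighbours ≥ 1, becomes infected.
  Lee: 1 of 1 neighbours ≥ 1, becomes infected.
  Omar: 1 of 3 neighbours < 3, below threshold.
Round 3 — no new infections; cascade stops.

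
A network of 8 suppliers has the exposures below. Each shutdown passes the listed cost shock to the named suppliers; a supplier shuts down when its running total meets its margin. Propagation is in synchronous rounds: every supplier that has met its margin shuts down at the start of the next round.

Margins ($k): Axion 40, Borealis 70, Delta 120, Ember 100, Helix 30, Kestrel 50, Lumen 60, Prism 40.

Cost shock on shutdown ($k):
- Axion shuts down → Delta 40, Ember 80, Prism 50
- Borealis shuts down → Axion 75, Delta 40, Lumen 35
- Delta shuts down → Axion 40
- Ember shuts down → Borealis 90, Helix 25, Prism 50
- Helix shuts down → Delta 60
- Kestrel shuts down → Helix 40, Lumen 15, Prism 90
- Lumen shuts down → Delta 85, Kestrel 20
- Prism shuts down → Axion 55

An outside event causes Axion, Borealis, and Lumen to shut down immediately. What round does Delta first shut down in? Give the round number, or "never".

Round 1 — Axion, Borealis, Lumen shut down (initial).
  Delta: +40+40+85 → 165 ≥ 120
  Ember: +80 → 80 < 100
  Kestrel: +20 → 20 < 50
  Prism: +50 → 50 ≥ 40
Round 2 — Delta, Prism shut down.
No further shutdowns.

2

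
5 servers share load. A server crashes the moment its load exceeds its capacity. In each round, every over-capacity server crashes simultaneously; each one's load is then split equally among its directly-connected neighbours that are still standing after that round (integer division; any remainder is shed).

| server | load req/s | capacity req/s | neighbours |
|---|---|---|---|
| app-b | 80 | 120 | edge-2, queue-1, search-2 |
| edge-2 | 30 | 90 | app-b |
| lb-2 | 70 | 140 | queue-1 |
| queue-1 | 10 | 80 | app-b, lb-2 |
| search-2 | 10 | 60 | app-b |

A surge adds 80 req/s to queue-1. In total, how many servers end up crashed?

4

Round 1 — queue-1 at 90 > 80. queue-1 crashes.
  queue-1 sheds 90 req/s to app-b, lb-2: 45 each.
    app-b: 80+45 = 125 > 120
    lb-2: 70+45 = 115 ≤ 140
Round 2 — app-b crashes.
  app-b sheds 125 req/s to edge-2, search-2: 62 each (1 lost).
    edge-2: 30+62 = 92 > 90
    search-2: 10+62 = 72 > 60
Round 3 — edge-2, search-2 crash.
  edge-2 sheds 92 req/s: no online neighbours, lost.
  search-2 sheds 72 req/s: no online neighbours, lost.
No further crashes.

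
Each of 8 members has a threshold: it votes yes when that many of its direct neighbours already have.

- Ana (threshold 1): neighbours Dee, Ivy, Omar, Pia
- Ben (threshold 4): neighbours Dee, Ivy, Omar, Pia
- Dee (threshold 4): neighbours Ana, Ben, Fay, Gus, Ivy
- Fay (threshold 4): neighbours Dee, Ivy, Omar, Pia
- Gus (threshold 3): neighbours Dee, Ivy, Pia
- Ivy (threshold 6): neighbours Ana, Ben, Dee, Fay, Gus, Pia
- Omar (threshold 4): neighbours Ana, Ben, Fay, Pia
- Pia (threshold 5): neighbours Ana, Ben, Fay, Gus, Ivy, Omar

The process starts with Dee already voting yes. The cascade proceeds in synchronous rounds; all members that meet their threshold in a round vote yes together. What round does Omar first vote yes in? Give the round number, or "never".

never

Round 1 — Dee votes yes (initial).
Round 2 — checking thresholds:
  Ana: 1 of 4 neighbours ≥ 1, votes yes.
  Ben: 1 of 4 neighbours < 4, holds.
  Fay: 1 of 4 neighbours < 4, holds.
  Gus: 1 of 3 neighbours < 3, holds.
  Ivy: 1 of 6 neighbours < 6, holds.
Round 3 — no new yes votes; cascade stops.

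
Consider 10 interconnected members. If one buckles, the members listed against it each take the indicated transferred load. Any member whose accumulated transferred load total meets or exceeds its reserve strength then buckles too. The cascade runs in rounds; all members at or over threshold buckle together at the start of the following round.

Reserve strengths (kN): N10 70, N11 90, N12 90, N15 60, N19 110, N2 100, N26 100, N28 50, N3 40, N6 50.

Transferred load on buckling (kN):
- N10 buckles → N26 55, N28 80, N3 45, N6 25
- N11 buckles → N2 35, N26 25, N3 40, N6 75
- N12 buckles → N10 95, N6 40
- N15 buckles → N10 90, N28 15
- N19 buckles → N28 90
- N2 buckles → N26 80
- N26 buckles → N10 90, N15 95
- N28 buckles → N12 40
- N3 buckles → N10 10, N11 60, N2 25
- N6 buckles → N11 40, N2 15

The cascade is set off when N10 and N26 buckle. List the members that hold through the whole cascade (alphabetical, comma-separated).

Round 1 — N10, N26 buckle (initial).
  N15: +95 → 95 ≥ 60
  N28: +80 → 80 ≥ 50
  N3: +45 → 45 ≥ 40
  N6: +25 → 25 < 50
Round 2 — N15, N28, N3 buckle.
  N11: +60 → 60 < 90
  N12: +40 → 40 < 90
  N2: +25 → 25 < 100
No further bucklings.

N11, N12, N19, N2, N6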